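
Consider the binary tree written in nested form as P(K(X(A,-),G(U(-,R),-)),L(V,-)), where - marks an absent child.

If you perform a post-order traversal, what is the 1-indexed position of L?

Post-order visits the left subtree, then the right subtree, then the node.
At P: go left to K.
  At K: go left to X.
    At X: go left to A.
      A is a leaf — visit A.
    At X: no right child.
    Visit X.
  At K: go right to G.
    At G: go left to U.
      At U: no left child.
      At U: go right to R.
        R is a leaf — visit R.
      Visit U.
    At G: no right child.
    Visit G.
  Visit K.
At P: go right to L.
  At L: go left to V.
    V is a leaf — visit V.
  At L: no right child.
  Visit L.
Visit P.
Full post-order sequence: A, X, R, U, G, K, V, L, P.

8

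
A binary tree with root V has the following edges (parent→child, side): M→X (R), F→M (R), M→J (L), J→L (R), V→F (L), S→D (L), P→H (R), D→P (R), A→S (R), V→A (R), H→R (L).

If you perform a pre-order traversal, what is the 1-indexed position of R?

12

Pre-order visits the node, then its left subtree, then its right subtree.
Visit V.
At V: go left to F.
  Visit F.
  At F: no left child.
  At F: go right to M.
    Visit M.
    At M: go left to J.
      Visit J.
      At J: no left child.
      At J: go right to L.
        L is a leaf — visit L.
    At M: go right to X.
      X is a leaf — visit X.
At V: go right to A.
  Visit A.
  At A: no left child.
  At A: go right to S.
    Visit S.
    At S: go left to D.
      Visit D.
      At D: no left child.
      At D: go right to P.
        Visit P.
        At P: no left child.
        At P: go right to H.
          Visit H.
          At H: go left to R.
            R is a leaf — visit R.
          At H: no right child.
    At S: no right child.
Full pre-order sequence: V, F, M, J, L, X, A, S, D, P, H, R.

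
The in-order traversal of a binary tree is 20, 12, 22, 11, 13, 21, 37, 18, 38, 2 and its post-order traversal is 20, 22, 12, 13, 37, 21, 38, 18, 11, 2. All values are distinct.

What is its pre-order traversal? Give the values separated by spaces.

The last element of post-order is the root; it splits in-order into left and right subtrees.
Root 2: left subtree has 9 nodes {20, 12, 22, 11, 13, 21, 37, 18, 38}, right has 0 { }.
  Root 11: left subtree has 3 nodes {20, 12, 22}, right has 5 {13, 21, 37, 18, 38}.
    Root 12: left subtree has 1 node {20}, right has 1 {22}.
    Root 18: left subtree has 3 nodes {13, 21, 37}, right has 1 {38}.
      Root 21: left subtree has 1 node {13}, right has 1 {37}.

2 11 12 20 22 18 21 13 37 38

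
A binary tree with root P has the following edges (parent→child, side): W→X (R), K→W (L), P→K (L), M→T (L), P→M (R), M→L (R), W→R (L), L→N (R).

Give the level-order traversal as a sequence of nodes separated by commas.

P, K, M, W, T, L, R, X, N

Level-order visits nodes level by level from the root, left to right within each level.
Level 0: P
Level 1: K, M
Level 2: W, T, L
Level 3: R, X, N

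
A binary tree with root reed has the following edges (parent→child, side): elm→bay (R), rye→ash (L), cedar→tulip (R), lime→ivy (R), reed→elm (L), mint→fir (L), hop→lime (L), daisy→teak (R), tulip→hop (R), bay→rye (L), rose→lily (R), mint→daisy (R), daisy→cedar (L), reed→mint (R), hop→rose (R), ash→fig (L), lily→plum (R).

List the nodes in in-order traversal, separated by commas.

elm, fig, ash, rye, bay, reed, fir, mint, cedar, tulip, lime, ivy, hop, rose, lily, plum, daisy, teak

In-order visits the left subtree, then the node, then the right subtree.
At reed: go left to elm.
  At elm: no left child.
  Visit elm.
  At elm: go right to bay.
    At bay: go left to rye.
      At rye: go left to ash.
        At ash: go left to fig.
          fig is a leaf — visit fig.
        Visit ash.
        At ash: no right child.
      Visit rye.
      At rye: no right child.
    Visit bay.
    At bay: no right child.
Visit reed.
At reed: go right to mint.
  At mint: go left to fir.
    fir is a leaf — visit fir.
  Visit mint.
  At mint: go right to daisy.
    At daisy: go left to cedar.
      At cedar: no left child.
      Visit cedar.
      At cedar: go right to tulip.
        At tulip: no left child.
        Visit tulip.
        At tulip: go right to hop.
          At hop: go left to lime.
            At lime: no left child.
            Visit lime.
            At lime: go right to ivy.
              ivy is a leaf — visit ivy.
          Visit hop.
          At hop: go right to rose.
            At rose: no left child.
            Visit rose.
            At rose: go right to lily.
              At lily: no left child.
              Visit lily.
              At lily: go right to plum.
                plum is a leaf — visit plum.
    Visit daisy.
    At daisy: go right to teak.
      teak is a leaf — visit teak.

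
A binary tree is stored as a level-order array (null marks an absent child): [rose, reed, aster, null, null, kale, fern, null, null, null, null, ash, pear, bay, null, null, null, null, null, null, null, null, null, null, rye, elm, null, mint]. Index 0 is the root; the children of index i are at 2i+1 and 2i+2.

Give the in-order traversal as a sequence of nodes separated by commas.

reed, rose, ash, rye, kale, elm, pear, aster, mint, bay, fern

In-order visits the left subtree, then the node, then the right subtree.
At rose: go left to reed.
  reed is a leaf — visit reed.
Visit rose.
At rose: go right to aster.
  At aster: go left to kale.
    At kale: go left to ash.
      At ash: no left child.
      Visit ash.
      At ash: go right to rye.
        rye is a leaf — visit rye.
    Visit kale.
    At kale: go right to pear.
      At pear: go left to elm.
        elm is a leaf — visit elm.
      Visit pear.
      At pear: no right child.
  Visit aster.
  At aster: go right to fern.
    At fern: go left to bay.
      At bay: go left to mint.
        mint is a leaf — visit mint.
      Visit bay.
      At bay: no right child.
    Visit fern.
    At fern: no right child.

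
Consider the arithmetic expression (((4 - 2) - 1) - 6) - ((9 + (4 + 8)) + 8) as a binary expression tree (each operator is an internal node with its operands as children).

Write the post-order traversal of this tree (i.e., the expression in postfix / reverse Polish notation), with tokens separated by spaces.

Post-order on an expression tree gives postfix notation: for each operator, emit left operand, right operand, then the operator.

4 2 - 1 - 6 - 9 4 8 + + 8 + -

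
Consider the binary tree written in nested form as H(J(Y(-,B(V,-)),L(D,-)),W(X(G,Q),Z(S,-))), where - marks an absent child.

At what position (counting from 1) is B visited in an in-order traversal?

In-order visits the left subtree, then the node, then the right subtree.
At H: go left to J.
  At J: go left to Y.
    At Y: no left child.
    Visit Y.
    At Y: go right to B.
      At B: go left to V.
        V is a leaf — visit V.
      Visit B.
      At B: no right child.
  Visit J.
  At J: go right to L.
    At L: go left to D.
      D is a leaf — visit D.
    Visit L.
    At L: no right child.
Visit H.
At H: go right to W.
  At W: go left to X.
    At X: go left to G.
      G is a leaf — visit G.
    Visit X.
    At X: go right to Q.
      Q is a leaf — visit Q.
  Visit W.
  At W: go right to Z.
    At Z: go left to S.
      S is a leaf — visit S.
    Visit Z.
    At Z: no right child.
Full in-order sequence: Y, V, B, J, D, L, H, G, X, Q, W, S, Z.

3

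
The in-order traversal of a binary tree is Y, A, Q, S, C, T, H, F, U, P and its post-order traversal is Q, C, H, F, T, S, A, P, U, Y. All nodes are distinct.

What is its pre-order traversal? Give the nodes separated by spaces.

Y U A S Q T C F H P

The last element of post-order is the root; it splits in-order into left and right subtrees.
Root Y: left subtree has 0 nodes { }, right has 9 {A, Q, S, C, T, H, F, U, P}.
  Root U: left subtree has 7 nodes {A, Q, S, C, T, H, F}, right has 1 {P}.
    Root A: left subtree has 0 nodes { }, right has 6 {Q, S, C, T, H, F}.
      Root S: left subtree has 1 node {Q}, right has 4 {C, T, H, F}.
        Root T: left subtree has 1 node {C}, right has 2 {H, F}.
          Root F: left subtree has 1 node {H}, right has 0 { }.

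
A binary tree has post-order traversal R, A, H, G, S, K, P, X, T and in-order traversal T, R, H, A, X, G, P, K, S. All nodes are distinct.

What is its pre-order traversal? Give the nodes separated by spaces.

T X H R A P G K S

The last element of post-order is the root; it splits in-order into left and right subtrees.
Root T: left subtree has 0 nodes { }, right has 8 {R, H, A, X, G, P, K, S}.
  Root X: left subtree has 3 nodes {R, H, A}, right has 4 {G, P, K, S}.
    Root H: left subtree has 1 node {R}, right has 1 {A}.
    Root P: left subtree has 1 node {G}, right has 2 {K, S}.
      Root K: left subtree has 0 nodes { }, right has 1 {S}.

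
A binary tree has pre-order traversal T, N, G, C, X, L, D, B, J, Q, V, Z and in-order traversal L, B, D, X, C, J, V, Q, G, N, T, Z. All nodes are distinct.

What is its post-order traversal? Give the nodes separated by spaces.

The first element of pre-order is the root; it splits in-order into left and right subtrees.
Root T: left subtree has 10 nodes {L, B, D, X, C, J, V, Q, G, N}, right has 1 {Z}.
  Root N: left subtree has 9 nodes {L, B, D, X, C, J, V, Q, G}, right has 0 { }.
    Root G: left subtree has 8 nodes {L, B, D, X, C, J, V, Q}, right has 0 { }.
      Root C: left subtree has 4 nodes {L, B, D, X}, right has 3 {J, V, Q}.
        Root X: left subtree has 3 nodes {L, B, D}, right has 0 { }.
          Root L: left subtree has 0 nodes { }, right has 2 {B, D}.
            Root D: left subtree has 1 node {B}, right has 0 { }.
        Root J: left subtree has 0 nodes { }, right has 2 {V, Q}.
          Root Q: left subtree has 1 node {V}, right has 0 { }.

B D L X V Q J C G N Z T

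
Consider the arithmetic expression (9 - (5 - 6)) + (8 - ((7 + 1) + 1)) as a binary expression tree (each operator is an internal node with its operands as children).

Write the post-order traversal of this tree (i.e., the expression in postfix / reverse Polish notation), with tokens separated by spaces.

9 5 6 - - 8 7 1 + 1 + - +

Post-order on an expression tree gives postfix notation: for each operator, emit left operand, right operand, then the operator.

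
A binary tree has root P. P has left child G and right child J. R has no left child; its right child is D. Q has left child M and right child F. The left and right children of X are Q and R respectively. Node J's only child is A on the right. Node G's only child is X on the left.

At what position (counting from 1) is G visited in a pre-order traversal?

Pre-order visits the node, then its left subtree, then its right subtree.
Visit P.
At P: go left to G.
  Visit G.
  At G: go left to X.
    Visit X.
    At X: go left to Q.
      Visit Q.
      At Q: go left to M.
        M is a leaf — visit M.
      At Q: go right to F.
        F is a leaf — visit F.
    At X: go right to R.
      Visit R.
      At R: no left child.
      At R: go right to D.
        D is a leaf — visit D.
  At G: no right child.
At P: go right to J.
  Visit J.
  At J: no left child.
  At J: go right to A.
    A is a leaf — visit A.
Full pre-order sequence: P, G, X, Q, M, F, R, D, J, A.

2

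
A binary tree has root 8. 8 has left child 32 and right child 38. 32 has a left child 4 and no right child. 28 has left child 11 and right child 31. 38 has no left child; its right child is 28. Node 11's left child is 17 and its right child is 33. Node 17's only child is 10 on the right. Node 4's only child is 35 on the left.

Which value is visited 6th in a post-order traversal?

Post-order visits the left subtree, then the right subtree, then the node.
At 8: go left to 32.
  At 32: go left to 4.
    At 4: go left to 35.
      35 is a leaf — visit 35.
    At 4: no right child.
    Visit 4.
  At 32: no right child.
  Visit 32.
At 8: go right to 38.
  At 38: no left child.
  At 38: go right to 28.
    At 28: go left to 11.
      At 11: go left to 17.
        At 17: no left child.
        At 17: go right to 10.
          10 is a leaf — visit 10.
        Visit 17.
      At 11: go right to 33.
        33 is a leaf — visit 33.
      Visit 11.
    At 28: go right to 31.
      31 is a leaf — visit 31.
    Visit 28.
  Visit 38.
Visit 8.
Full post-order sequence: 35, 4, 32, 10, 17, 33, 11, 31, 28, 38, 8.

33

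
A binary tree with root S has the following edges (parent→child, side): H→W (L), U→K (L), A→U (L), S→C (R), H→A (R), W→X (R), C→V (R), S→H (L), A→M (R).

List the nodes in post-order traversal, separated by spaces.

Post-order visits the left subtree, then the right subtree, then the node.
At S: go left to H.
  At H: go left to W.
    At W: no left child.
    At W: go right to X.
      X is a leaf — visit X.
    Visit W.
  At H: go right to A.
    At A: go left to U.
      At U: go left to K.
        K is a leaf — visit K.
      At U: no right child.
      Visit U.
    At A: go right to M.
      M is a leaf — visit M.
    Visit A.
  Visit H.
At S: go right to C.
  At C: no left child.
  At C: go right to V.
    V is a leaf — visit V.
  Visit C.
Visit S.

X W K U M A H V C S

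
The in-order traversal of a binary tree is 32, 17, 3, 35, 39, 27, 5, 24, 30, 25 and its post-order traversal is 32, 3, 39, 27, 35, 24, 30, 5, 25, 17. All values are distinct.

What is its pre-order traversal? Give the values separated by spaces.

17 32 25 5 35 3 27 39 30 24

The last element of post-order is the root; it splits in-order into left and right subtrees.
Root 17: left subtree has 1 node {32}, right has 8 {3, 35, 39, 27, 5, 24, 30, 25}.
  Root 25: left subtree has 7 nodes {3, 35, 39, 27, 5, 24, 30}, right has 0 { }.
    Root 5: left subtree has 4 nodes {3, 35, 39, 27}, right has 2 {24, 30}.
      Root 35: left subtree has 1 node {3}, right has 2 {39, 27}.
        Root 27: left subtree has 1 node {39}, right has 0 { }.
      Root 30: left subtree has 1 node {24}, right has 0 { }.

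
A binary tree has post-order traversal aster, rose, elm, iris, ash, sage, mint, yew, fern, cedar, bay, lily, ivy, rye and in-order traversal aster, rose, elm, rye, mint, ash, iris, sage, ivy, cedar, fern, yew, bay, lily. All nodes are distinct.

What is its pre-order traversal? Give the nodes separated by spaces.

The last element of post-order is the root; it splits in-order into left and right subtrees.
Root rye: left subtree has 3 nodes {aster, rose, elm}, right has 10 {mint, ash, iris, sage, ivy, cedar, fern, yew, bay, lily}.
  Root elm: left subtree has 2 nodes {aster, rose}, right has 0 { }.
    Root rose: left subtree has 1 node {aster}, right has 0 { }.
  Root ivy: left subtree has 4 nodes {mint, ash, iris, sage}, right has 5 {cedar, fern, yew, bay, lily}.
    Root mint: left subtree has 0 nodes { }, right has 3 {ash, iris, sage}.
      Root sage: left subtree has 2 nodes {ash, iris}, right has 0 { }.
        Root ash: left subtree has 0 nodes { }, right has 1 {iris}.
    Root lily: left subtree has 4 nodes {cedar, fern, yew, bay}, right has 0 { }.
      Root bay: left subtree has 3 nodes {cedar, fern, yew}, right has 0 { }.
        Root cedar: left subtree has 0 nodes { }, right has 2 {fern, yew}.
          Root fern: left subtree has 0 nodes { }, right has 1 {yew}.

rye elm rose aster ivy mint sage ash iris lily bay cedar fern yew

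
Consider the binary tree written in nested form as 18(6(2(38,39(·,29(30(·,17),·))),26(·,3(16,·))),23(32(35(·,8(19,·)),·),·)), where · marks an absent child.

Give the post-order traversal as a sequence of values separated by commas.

Post-order visits the left subtree, then the right subtree, then the node.
At 18: go left to 6.
  At 6: go left to 2.
    At 2: go left to 38.
      38 is a leaf — visit 38.
    At 2: go right to 39.
      At 39: no left child.
      At 39: go right to 29.
        At 29: go left to 30.
          At 30: no left child.
          At 30: go right to 17.
            17 is a leaf — visit 17.
          Visit 30.
        At 29: no right child.
        Visit 29.
      Visit 39.
    Visit 2.
  At 6: go right to 26.
    At 26: no left child.
    At 26: go right to 3.
      At 3: go left to 16.
        16 is a leaf — visit 16.
      At 3: no right child.
      Visit 3.
    Visit 26.
  Visit 6.
At 18: go right to 23.
  At 23: go left to 32.
    At 32: go left to 35.
      At 35: no left child.
      At 35: go right to 8.
        At 8: go left to 19.
          19 is a leaf — visit 19.
        At 8: no right child.
        Visit 8.
      Visit 35.
    At 32: no right child.
    Visit 32.
  At 23: no right child.
  Visit 23.
Visit 18.

38, 17, 30, 29, 39, 2, 16, 3, 26, 6, 19, 8, 35, 32, 23, 18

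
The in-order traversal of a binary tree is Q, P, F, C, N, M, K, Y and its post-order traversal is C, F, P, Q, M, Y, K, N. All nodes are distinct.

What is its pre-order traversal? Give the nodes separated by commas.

N, Q, P, F, C, K, M, Y

The last element of post-order is the root; it splits in-order into left and right subtrees.
Root N: left subtree has 4 nodes {Q, P, F, C}, right has 3 {M, K, Y}.
  Root Q: left subtree has 0 nodes { }, right has 3 {P, F, C}.
    Root P: left subtree has 0 nodes { }, right has 2 {F, C}.
      Root F: left subtree has 0 nodes { }, right has 1 {C}.
  Root K: left subtree has 1 node {M}, right has 1 {Y}.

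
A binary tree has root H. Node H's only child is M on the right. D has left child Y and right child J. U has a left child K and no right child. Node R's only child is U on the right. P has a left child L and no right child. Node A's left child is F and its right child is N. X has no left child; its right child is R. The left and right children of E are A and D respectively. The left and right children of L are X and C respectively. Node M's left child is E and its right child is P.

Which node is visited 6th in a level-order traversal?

D

Level-order visits nodes level by level from the root, left to right within each level.
Level 0: H
Level 1: M
Level 2: E, P
Level 3: A, D, L
Level 4: F, N, Y, J, X, C
Level 5: R
Level 6: U
Level 7: K
Full level-order sequence: H, M, E, P, A, D, L, F, N, Y, J, X, C, R, U, K.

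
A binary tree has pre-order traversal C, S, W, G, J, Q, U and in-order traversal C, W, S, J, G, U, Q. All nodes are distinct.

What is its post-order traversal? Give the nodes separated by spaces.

The first element of pre-order is the root; it splits in-order into left and right subtrees.
Root C: left subtree has 0 nodes { }, right has 6 {W, S, J, G, U, Q}.
  Root S: left subtree has 1 node {W}, right has 4 {J, G, U, Q}.
    Root G: left subtree has 1 node {J}, right has 2 {U, Q}.
      Root Q: left subtree has 1 node {U}, right has 0 { }.

W J U Q G S C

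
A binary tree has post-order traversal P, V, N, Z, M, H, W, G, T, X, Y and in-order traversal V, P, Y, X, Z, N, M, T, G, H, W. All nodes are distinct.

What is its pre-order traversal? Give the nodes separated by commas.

Y, V, P, X, T, M, Z, N, G, W, H

The last element of post-order is the root; it splits in-order into left and right subtrees.
Root Y: left subtree has 2 nodes {V, P}, right has 8 {X, Z, N, M, T, G, H, W}.
  Root V: left subtree has 0 nodes { }, right has 1 {P}.
  Root X: left subtree has 0 nodes { }, right has 7 {Z, N, M, T, G, H, W}.
    Root T: left subtree has 3 nodes {Z, N, M}, right has 3 {G, H, W}.
      Root M: left subtree has 2 nodes {Z, N}, right has 0 { }.
        Root Z: left subtree has 0 nodes { }, right has 1 {N}.
      Root G: left subtree has 0 nodes { }, right has 2 {H, W}.
        Root W: left subtree has 1 node {H}, right has 0 { }.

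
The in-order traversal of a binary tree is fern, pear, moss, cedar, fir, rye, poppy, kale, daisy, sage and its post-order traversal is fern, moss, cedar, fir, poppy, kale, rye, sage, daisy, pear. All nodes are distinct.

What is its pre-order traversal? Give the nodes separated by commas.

The last element of post-order is the root; it splits in-order into left and right subtrees.
Root pear: left subtree has 1 node {fern}, right has 8 {moss, cedar, fir, rye, poppy, kale, daisy, sage}.
  Root daisy: left subtree has 6 nodes {moss, cedar, fir, rye, poppy, kale}, right has 1 {sage}.
    Root rye: left subtree has 3 nodes {moss, cedar, fir}, right has 2 {poppy, kale}.
      Root fir: left subtree has 2 nodes {moss, cedar}, right has 0 { }.
        Root cedar: left subtree has 1 node {moss}, right has 0 { }.
      Root kale: left subtree has 1 node {poppy}, right has 0 { }.

pear, fern, daisy, rye, fir, cedar, moss, kale, poppy, sage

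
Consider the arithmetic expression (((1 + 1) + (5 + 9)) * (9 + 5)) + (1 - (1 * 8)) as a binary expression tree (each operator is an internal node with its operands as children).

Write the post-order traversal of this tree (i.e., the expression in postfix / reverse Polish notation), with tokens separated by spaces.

Post-order on an expression tree gives postfix notation: for each operator, emit left operand, right operand, then the operator.

1 1 + 5 9 + + 9 5 + * 1 1 8 * - +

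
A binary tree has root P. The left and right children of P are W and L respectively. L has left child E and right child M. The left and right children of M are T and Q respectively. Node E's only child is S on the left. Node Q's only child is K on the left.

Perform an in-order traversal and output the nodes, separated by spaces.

W P S E L T M K Q

In-order visits the left subtree, then the node, then the right subtree.
At P: go left to W.
  W is a leaf — visit W.
Visit P.
At P: go right to L.
  At L: go left to E.
    At E: go left to S.
      S is a leaf — visit S.
    Visit E.
    At E: no right child.
  Visit L.
  At L: go right to M.
    At M: go left to T.
      T is a leaf — visit T.
    Visit M.
    At M: go right to Q.
      At Q: go left to K.
        K is a leaf — visit K.
      Visit Q.
      At Q: no right child.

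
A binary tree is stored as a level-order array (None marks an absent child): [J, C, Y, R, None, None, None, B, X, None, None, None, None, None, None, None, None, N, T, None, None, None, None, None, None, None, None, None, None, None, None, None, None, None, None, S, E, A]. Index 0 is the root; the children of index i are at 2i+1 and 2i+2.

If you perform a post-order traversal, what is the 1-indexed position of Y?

Post-order visits the left subtree, then the right subtree, then the node.
At J: go left to C.
  At C: go left to R.
    At R: go left to B.
      B is a leaf — visit B.
    At R: go right to X.
      At X: go left to N.
        At N: go left to S.
          S is a leaf — visit S.
        At N: go right to E.
          E is a leaf — visit E.
        Visit N.
      At X: go right to T.
        At T: go left to A.
          A is a leaf — visit A.
        At T: no right child.
        Visit T.
      Visit X.
    Visit R.
  At C: no right child.
  Visit C.
At J: go right to Y.
  Y is a leaf — visit Y.
Visit J.
Full post-order sequence: B, S, E, N, A, T, X, R, C, Y, J.

10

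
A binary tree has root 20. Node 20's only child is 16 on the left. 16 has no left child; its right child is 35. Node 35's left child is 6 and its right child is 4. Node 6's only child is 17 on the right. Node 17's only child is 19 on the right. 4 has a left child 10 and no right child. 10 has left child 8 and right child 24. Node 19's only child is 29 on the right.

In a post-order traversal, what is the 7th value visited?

Post-order visits the left subtree, then the right subtree, then the node.
At 20: go left to 16.
  At 16: no left child.
  At 16: go right to 35.
    At 35: go left to 6.
      At 6: no left child.
      At 6: go right to 17.
        At 17: no left child.
        At 17: go right to 19.
          At 19: no left child.
          At 19: go right to 29.
            29 is a leaf — visit 29.
          Visit 19.
        Visit 17.
      Visit 6.
    At 35: go right to 4.
      At 4: go left to 10.
        At 10: go left to 8.
          8 is a leaf — visit 8.
        At 10: go right to 24.
          24 is a leaf — visit 24.
        Visit 10.
      At 4: no right child.
      Visit 4.
    Visit 35.
  Visit 16.
At 20: no right child.
Visit 20.
Full post-order sequence: 29, 19, 17, 6, 8, 24, 10, 4, 35, 16, 20.

10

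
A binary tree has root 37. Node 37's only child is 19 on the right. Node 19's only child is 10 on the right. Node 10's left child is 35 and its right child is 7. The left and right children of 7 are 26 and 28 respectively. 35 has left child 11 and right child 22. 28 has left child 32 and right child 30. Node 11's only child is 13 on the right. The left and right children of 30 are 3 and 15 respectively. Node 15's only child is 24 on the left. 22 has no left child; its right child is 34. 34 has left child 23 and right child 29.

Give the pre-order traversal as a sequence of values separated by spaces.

Pre-order visits the node, then its left subtree, then its right subtree.
Visit 37.
At 37: no left child.
At 37: go right to 19.
  Visit 19.
  At 19: no left child.
  At 19: go right to 10.
    Visit 10.
    At 10: go left to 35.
      Visit 35.
      At 35: go left to 11.
        Visit 11.
        At 11: no left child.
        At 11: go right to 13.
          13 is a leaf — visit 13.
      At 35: go right to 22.
        Visit 22.
        At 22: no left child.
        At 22: go right to 34.
          Visit 34.
          At 34: go left to 23.
            23 is a leaf — visit 23.
          At 34: go right to 29.
            29 is a leaf — visit 29.
    At 10: go right to 7.
      Visit 7.
      At 7: go left to 26.
        26 is a leaf — visit 26.
      At 7: go right to 28.
        Visit 28.
        At 28: go left to 32.
          32 is a leaf — visit 32.
        At 28: go right to 30.
          Visit 30.
          At 30: go left to 3.
            3 is a leaf — visit 3.
          At 30: go right to 15.
            Visit 15.
            At 15: go left to 24.
              24 is a leaf — visit 24.
            At 15: no right child.

37 19 10 35 11 13 22 34 23 29 7 26 28 32 30 3 15 24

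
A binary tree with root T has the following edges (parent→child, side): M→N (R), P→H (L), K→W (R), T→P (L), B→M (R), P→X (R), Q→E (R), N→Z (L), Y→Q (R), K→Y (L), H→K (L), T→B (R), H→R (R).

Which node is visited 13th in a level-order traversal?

Level-order visits nodes level by level from the root, left to right within each level.
Level 0: T
Level 1: P, B
Level 2: H, X, M
Level 3: K, R, N
Level 4: Y, W, Z
Level 5: Q
Level 6: E
Full level-order sequence: T, P, B, H, X, M, K, R, N, Y, W, Z, Q, E.

Q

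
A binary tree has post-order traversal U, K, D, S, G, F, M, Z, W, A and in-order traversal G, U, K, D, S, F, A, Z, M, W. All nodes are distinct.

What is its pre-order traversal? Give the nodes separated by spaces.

The last element of post-order is the root; it splits in-order into left and right subtrees.
Root A: left subtree has 6 nodes {G, U, K, D, S, F}, right has 3 {Z, M, W}.
  Root F: left subtree has 5 nodes {G, U, K, D, S}, right has 0 { }.
    Root G: left subtree has 0 nodes { }, right has 4 {U, K, D, S}.
      Root S: left subtree has 3 nodes {U, K, D}, right has 0 { }.
        Root D: left subtree has 2 nodes {U, K}, right has 0 { }.
          Root K: left subtree has 1 node {U}, right has 0 { }.
  Root W: left subtree has 2 nodes {Z, M}, right has 0 { }.
    Root Z: left subtree has 0 nodes { }, right has 1 {M}.

A F G S D K U W Z M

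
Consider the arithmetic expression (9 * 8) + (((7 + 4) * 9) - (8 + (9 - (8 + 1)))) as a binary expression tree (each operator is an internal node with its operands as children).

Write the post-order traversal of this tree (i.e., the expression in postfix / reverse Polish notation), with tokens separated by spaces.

Post-order on an expression tree gives postfix notation: for each operator, emit left operand, right operand, then the operator.

9 8 * 7 4 + 9 * 8 9 8 1 + - + - +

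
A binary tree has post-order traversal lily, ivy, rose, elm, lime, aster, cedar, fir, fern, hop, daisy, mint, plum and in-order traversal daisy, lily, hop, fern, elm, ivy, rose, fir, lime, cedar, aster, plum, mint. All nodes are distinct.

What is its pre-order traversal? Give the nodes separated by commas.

The last element of post-order is the root; it splits in-order into left and right subtrees.
Root plum: left subtree has 11 nodes {daisy, lily, hop, fern, elm, ivy, rose, fir, lime, cedar, aster}, right has 1 {mint}.
  Root daisy: left subtree has 0 nodes { }, right has 10 {lily, hop, fern, elm, ivy, rose, fir, lime, cedar, aster}.
    Root hop: left subtree has 1 node {lily}, right has 8 {fern, elm, ivy, rose, fir, lime, cedar, aster}.
      Root fern: left subtree has 0 nodes { }, right has 7 {elm, ivy, rose, fir, lime, cedar, aster}.
        Root fir: left subtree has 3 nodes {elm, ivy, rose}, right has 3 {lime, cedar, aster}.
          Root elm: left subtree has 0 nodes { }, right has 2 {ivy, rose}.
            Root rose: left subtree has 1 node {ivy}, right has 0 { }.
          Root cedar: left subtree has 1 node {lime}, right has 1 {aster}.

plum, daisy, hop, lily, fern, fir, elm, rose, ivy, cedar, lime, aster, mint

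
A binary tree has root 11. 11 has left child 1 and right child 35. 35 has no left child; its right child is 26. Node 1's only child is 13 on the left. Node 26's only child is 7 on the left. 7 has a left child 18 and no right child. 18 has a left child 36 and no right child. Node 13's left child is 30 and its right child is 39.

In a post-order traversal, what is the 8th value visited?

Post-order visits the left subtree, then the right subtree, then the node.
At 11: go left to 1.
  At 1: go left to 13.
    At 13: go left to 30.
      30 is a leaf — visit 30.
    At 13: go right to 39.
      39 is a leaf — visit 39.
    Visit 13.
  At 1: no right child.
  Visit 1.
At 11: go right to 35.
  At 35: no left child.
  At 35: go right to 26.
    At 26: go left to 7.
      At 7: go left to 18.
        At 18: go left to 36.
          36 is a leaf — visit 36.
        At 18: no right child.
        Visit 18.
      At 7: no right child.
      Visit 7.
    At 26: no right child.
    Visit 26.
  Visit 35.
Visit 11.
Full post-order sequence: 30, 39, 13, 1, 36, 18, 7, 26, 35, 11.

26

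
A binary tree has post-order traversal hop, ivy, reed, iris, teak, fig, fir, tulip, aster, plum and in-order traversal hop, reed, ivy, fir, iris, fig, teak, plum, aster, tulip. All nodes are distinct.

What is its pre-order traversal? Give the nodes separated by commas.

The last element of post-order is the root; it splits in-order into left and right subtrees.
Root plum: left subtree has 7 nodes {hop, reed, ivy, fir, iris, fig, teak}, right has 2 {aster, tulip}.
  Root fir: left subtree has 3 nodes {hop, reed, ivy}, right has 3 {iris, fig, teak}.
    Root reed: left subtree has 1 node {hop}, right has 1 {ivy}.
    Root fig: left subtree has 1 node {iris}, right has 1 {teak}.
  Root aster: left subtree has 0 nodes { }, right has 1 {tulip}.

plum, fir, reed, hop, ivy, fig, iris, teak, aster, tulip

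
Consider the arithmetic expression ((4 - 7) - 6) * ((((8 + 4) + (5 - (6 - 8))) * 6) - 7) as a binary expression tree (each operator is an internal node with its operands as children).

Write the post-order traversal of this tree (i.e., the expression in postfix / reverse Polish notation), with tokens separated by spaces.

Post-order on an expression tree gives postfix notation: for each operator, emit left operand, right operand, then the operator.

4 7 - 6 - 8 4 + 5 6 8 - - + 6 * 7 - *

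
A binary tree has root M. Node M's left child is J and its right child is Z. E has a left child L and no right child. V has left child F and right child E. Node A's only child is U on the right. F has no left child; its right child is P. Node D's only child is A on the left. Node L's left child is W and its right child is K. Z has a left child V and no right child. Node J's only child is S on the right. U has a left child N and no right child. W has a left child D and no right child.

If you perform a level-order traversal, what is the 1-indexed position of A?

13

Level-order visits nodes level by level from the root, left to right within each level.
Level 0: M
Level 1: J, Z
Level 2: S, V
Level 3: F, E
Level 4: P, L
Level 5: W, K
Level 6: D
Level 7: A
Level 8: U
Level 9: N
Full level-order sequence: M, J, Z, S, V, F, E, P, L, W, K, D, A, U, N.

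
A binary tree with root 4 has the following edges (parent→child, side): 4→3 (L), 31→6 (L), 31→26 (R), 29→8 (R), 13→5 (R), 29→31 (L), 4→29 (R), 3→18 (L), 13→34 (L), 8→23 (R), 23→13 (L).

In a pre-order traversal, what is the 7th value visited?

Pre-order visits the node, then its left subtree, then its right subtree.
Visit 4.
At 4: go left to 3.
  Visit 3.
  At 3: go left to 18.
    18 is a leaf — visit 18.
  At 3: no right child.
At 4: go right to 29.
  Visit 29.
  At 29: go left to 31.
    Visit 31.
    At 31: go left to 6.
      6 is a leaf — visit 6.
    At 31: go right to 26.
      26 is a leaf — visit 26.
  At 29: go right to 8.
    Visit 8.
    At 8: no left child.
    At 8: go right to 23.
      Visit 23.
      At 23: go left to 13.
        Visit 13.
        At 13: go left to 34.
          34 is a leaf — visit 34.
        At 13: go right to 5.
          5 is a leaf — visit 5.
      At 23: no right child.
Full pre-order sequence: 4, 3, 18, 29, 31, 6, 26, 8, 23, 13, 34, 5.

26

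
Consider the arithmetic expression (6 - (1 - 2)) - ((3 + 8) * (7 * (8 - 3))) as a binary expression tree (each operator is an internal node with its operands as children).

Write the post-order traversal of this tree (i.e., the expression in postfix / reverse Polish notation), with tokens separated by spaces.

Post-order on an expression tree gives postfix notation: for each operator, emit left operand, right operand, then the operator.

6 1 2 - - 3 8 + 7 8 3 - * * -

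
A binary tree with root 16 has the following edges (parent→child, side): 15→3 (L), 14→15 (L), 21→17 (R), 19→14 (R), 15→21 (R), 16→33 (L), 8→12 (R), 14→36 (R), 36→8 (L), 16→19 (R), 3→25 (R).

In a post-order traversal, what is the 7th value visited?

Post-order visits the left subtree, then the right subtree, then the node.
At 16: go left to 33.
  33 is a leaf — visit 33.
At 16: go right to 19.
  At 19: no left child.
  At 19: go right to 14.
    At 14: go left to 15.
      At 15: go left to 3.
        At 3: no left child.
        At 3: go right to 25.
          25 is a leaf — visit 25.
        Visit 3.
      At 15: go right to 21.
        At 21: no left child.
        At 21: go right to 17.
          17 is a leaf — visit 17.
        Visit 21.
      Visit 15.
    At 14: go right to 36.
      At 36: go left to 8.
        At 8: no left child.
        At 8: go right to 12.
          12 is a leaf — visit 12.
        Visit 8.
      At 36: no right child.
      Visit 36.
    Visit 14.
  Visit 19.
Visit 16.
Full post-order sequence: 33, 25, 3, 17, 21, 15, 12, 8, 36, 14, 19, 16.

12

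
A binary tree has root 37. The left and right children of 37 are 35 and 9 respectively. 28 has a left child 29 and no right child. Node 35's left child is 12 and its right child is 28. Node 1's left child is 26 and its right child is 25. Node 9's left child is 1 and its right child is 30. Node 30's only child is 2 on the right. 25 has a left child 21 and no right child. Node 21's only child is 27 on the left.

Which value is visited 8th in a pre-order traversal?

26

Pre-order visits the node, then its left subtree, then its right subtree.
Visit 37.
At 37: go left to 35.
  Visit 35.
  At 35: go left to 12.
    12 is a leaf — visit 12.
  At 35: go right to 28.
    Visit 28.
    At 28: go left to 29.
      29 is a leaf — visit 29.
    At 28: no right child.
At 37: go right to 9.
  Visit 9.
  At 9: go left to 1.
    Visit 1.
    At 1: go left to 26.
      26 is a leaf — visit 26.
    At 1: go right to 25.
      Visit 25.
      At 25: go left to 21.
        Visit 21.
        At 21: go left to 27.
          27 is a leaf — visit 27.
        At 21: no right child.
      At 25: no right child.
  At 9: go right to 30.
    Visit 30.
    At 30: no left child.
    At 30: go right to 2.
      2 is a leaf — visit 2.
Full pre-order sequence: 37, 35, 12, 28, 29, 9, 1, 26, 25, 21, 27, 30, 2.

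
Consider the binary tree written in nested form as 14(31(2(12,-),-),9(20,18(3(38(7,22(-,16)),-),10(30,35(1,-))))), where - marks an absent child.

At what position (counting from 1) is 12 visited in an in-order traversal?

In-order visits the left subtree, then the node, then the right subtree.
At 14: go left to 31.
  At 31: go left to 2.
    At 2: go left to 12.
      12 is a leaf — visit 12.
    Visit 2.
    At 2: no right child.
  Visit 31.
  At 31: no right child.
Visit 14.
At 14: go right to 9.
  At 9: go left to 20.
    20 is a leaf — visit 20.
  Visit 9.
  At 9: go right to 18.
    At 18: go left to 3.
      At 3: go left to 38.
        At 38: go left to 7.
          7 is a leaf — visit 7.
        Visit 38.
        At 38: go right to 22.
          At 22: no left child.
          Visit 22.
          At 22: go right to 16.
            16 is a leaf — visit 16.
      Visit 3.
      At 3: no right child.
    Visit 18.
    At 18: go right to 10.
      At 10: go left to 30.
        30 is a leaf — visit 30.
      Visit 10.
      At 10: go right to 35.
        At 35: go left to 1.
          1 is a leaf — visit 1.
        Visit 35.
        At 35: no right child.
Full in-order sequence: 12, 2, 31, 14, 20, 9, 7, 38, 22, 16, 3, 18, 30, 10, 1, 35.

1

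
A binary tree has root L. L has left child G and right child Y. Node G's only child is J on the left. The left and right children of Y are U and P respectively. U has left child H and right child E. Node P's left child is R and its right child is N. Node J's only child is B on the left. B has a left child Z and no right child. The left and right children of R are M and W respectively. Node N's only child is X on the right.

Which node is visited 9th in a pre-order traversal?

Pre-order visits the node, then its left subtree, then its right subtree.
Visit L.
At L: go left to G.
  Visit G.
  At G: go left to J.
    Visit J.
    At J: go left to B.
      Visit B.
      At B: go left to Z.
        Z is a leaf — visit Z.
      At B: no right child.
    At J: no right child.
  At G: no right child.
At L: go right to Y.
  Visit Y.
  At Y: go left to U.
    Visit U.
    At U: go left to H.
      H is a leaf — visit H.
    At U: go right to E.
      E is a leaf — visit E.
  At Y: go right to P.
    Visit P.
    At P: go left to R.
      Visit R.
      At R: go left to M.
        M is a leaf — visit M.
      At R: go right to W.
        W is a leaf — visit W.
    At P: go right to N.
      Visit N.
      At N: no left child.
      At N: go right to X.
        X is a leaf — visit X.
Full pre-order sequence: L, G, J, B, Z, Y, U, H, E, P, R, M, W, N, X.

E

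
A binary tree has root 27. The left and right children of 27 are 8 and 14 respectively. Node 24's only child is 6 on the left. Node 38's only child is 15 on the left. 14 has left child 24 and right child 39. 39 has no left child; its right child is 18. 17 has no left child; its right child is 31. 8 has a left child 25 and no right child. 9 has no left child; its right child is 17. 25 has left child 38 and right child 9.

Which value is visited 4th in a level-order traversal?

Level-order visits nodes level by level from the root, left to right within each level.
Level 0: 27
Level 1: 8, 14
Level 2: 25, 24, 39
Level 3: 38, 9, 6, 18
Level 4: 15, 17
Level 5: 31
Full level-order sequence: 27, 8, 14, 25, 24, 39, 38, 9, 6, 18, 15, 17, 31.

25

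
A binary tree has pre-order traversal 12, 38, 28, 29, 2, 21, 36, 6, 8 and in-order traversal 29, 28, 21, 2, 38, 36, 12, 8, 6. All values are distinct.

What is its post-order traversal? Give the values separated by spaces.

The first element of pre-order is the root; it splits in-order into left and right subtrees.
Root 12: left subtree has 6 nodes {29, 28, 21, 2, 38, 36}, right has 2 {8, 6}.
  Root 38: left subtree has 4 nodes {29, 28, 21, 2}, right has 1 {36}.
    Root 28: left subtree has 1 node {29}, right has 2 {21, 2}.
      Root 2: left subtree has 1 node {21}, right has 0 { }.
  Root 6: left subtree has 1 node {8}, right has 0 { }.

29 21 2 28 36 38 8 6 12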